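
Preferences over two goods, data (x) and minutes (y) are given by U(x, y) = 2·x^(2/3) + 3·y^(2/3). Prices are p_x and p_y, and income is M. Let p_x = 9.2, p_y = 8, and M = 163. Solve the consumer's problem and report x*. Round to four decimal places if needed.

x* = 3.2429

MU_x ∝ 2·x^(-1/3), MU_y ∝ 3·y^(-1/3), so MRS = (2/3)·(y/x)^(1/3) = p_x/p_y.
Hence y/x = ((3/2)·p_x/p_y)^(1/(1/3)), i.e. raised to the 3 power.
With the ratio pinned down, the budget gives x* = M/(p_x + p_y·(y/x)) and y* = (y/x)·x*.
Numerically y/x = 5.132953, so x* = 163/(9.2 + 8·5.132953) = 3.2429.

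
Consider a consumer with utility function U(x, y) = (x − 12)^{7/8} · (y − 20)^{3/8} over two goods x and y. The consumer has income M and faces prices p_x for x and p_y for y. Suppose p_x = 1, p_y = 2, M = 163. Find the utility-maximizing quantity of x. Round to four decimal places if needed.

x* = 89.7

MRS = (7/3)·(y−20)/(x−12). Tangency with p_x/p_y gives y−20 = (3/7)·(p_x/p_y)·(x−12).
Substituting into the budget: x* = 12 + 0.7·(M − 12·p_x − 20·p_y)/p_x, and y* = 20 + 0.3·(…)/p_y.
Discretionary income = 163 − 12·1 − 20·2 = 111; x* = 12 + 0.7·111/1 = 89.7.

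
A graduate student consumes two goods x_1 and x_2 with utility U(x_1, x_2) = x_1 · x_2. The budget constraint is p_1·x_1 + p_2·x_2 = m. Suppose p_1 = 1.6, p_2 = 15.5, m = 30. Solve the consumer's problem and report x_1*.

Tangency: MRS = x_2/x_1 = p_1/p_2.
Rearranging, p_2·x_2 = p_1·x_1. Substituting into the budget gives p_1·x_1·(1 + 1) = m.
Demand: x_1*(p_1,p_2,m) = 0.5·m/p_1 and x_2* = 0.5·m/p_2.
At p_1=1.6, p_2=15.5, m=30: x_1* = 0.5·30/1.6 = 9.375.

x_1* = 9.375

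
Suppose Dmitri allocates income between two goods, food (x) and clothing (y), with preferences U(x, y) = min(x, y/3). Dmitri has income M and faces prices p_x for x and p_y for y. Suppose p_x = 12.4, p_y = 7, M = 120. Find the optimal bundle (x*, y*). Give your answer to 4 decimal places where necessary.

x* = 3.5928, y* = 10.7784

Leontief preferences: the optimum is at the kink where x/1 = y/3, i.e. y = 3·x.
Budget: p_x·x + p_y·3·x = M, so (p_x + 3·p_y)·x = M.
Demand: x*(p_x,p_y,M) = M/(p_x + 3·p_y), y* = 3·M/(p_x + 3·p_y).
Here 12.4 + 3·7 = 33.4, giving x* = 3.5928 and y* = 10.7784.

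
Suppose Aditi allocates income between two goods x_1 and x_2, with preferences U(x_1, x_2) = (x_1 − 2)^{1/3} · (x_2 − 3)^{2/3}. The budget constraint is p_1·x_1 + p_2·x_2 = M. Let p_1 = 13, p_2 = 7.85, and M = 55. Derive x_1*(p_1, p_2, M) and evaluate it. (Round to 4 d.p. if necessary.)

x_1* = 2.1397

Let x_1' = x_1−2, x_2' = x_2−3. MRS = (1/2)·x_2'/x_1' = p_1/p_2.
After buying the subsistence bundle (2, 3), a share 1/3 of the remaining income goes to x_1: x_1* = 2 + 1/3·(M − 2p_1 − 3p_2)/p_1.
Discretionary income = 55 − 2·13 − 3·7.85 = 5.45; x_1* = 2 + 1/3·5.45/13 = 2.1397.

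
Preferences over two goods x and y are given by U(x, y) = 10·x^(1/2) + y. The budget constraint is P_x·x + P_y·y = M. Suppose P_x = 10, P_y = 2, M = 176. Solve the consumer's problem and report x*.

x* = 1

Utility is quasi-linear in y; the FOC for x is 5/√x = P_x/P_y.
Thus x* = (5·P_y/P_x)² — independent of M — with the rest of income spent on y.
Plugging in: x* = (5·2/10)² = 1.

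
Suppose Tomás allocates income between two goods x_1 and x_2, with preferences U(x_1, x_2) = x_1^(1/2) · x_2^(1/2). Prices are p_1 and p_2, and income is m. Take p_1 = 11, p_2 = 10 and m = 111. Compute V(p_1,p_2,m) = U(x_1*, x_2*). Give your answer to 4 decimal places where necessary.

The MRS is x_2/x_1. Set MRS = p_1/p_2.
So 0.5·p_2·x_2 = 0.5·p_1·x_1; combined with the budget, a share 0.5 of income goes to x_1.
Demand: x_1*(p_1,p_2,m) = 0.5·m/p_1 and x_2* = 0.5·m/p_2.
At p_1=11, p_2=10, m=111: x_1* = 0.5·111/11 = 5.0455, x_2* = 5.55.
Utility at the optimum: U(5.0455, 5.55) = 5.2917.

V = 5.2917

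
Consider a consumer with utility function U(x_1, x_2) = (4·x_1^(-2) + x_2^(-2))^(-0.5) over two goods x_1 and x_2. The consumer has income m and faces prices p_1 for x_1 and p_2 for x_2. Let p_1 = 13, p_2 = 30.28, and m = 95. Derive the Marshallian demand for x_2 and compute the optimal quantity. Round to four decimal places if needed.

x_2* = 1.6483

From the CES first-order condition, 4·(x_2/x_1)^(3) = p_1/p_2.
Solve for the ratio: x_2/x_1 = [(1/4)·p_1/p_2]^(1/3).
With the ratio pinned down, the budget gives x_1* = m/(p_1 + p_2·(x_2/x_1)) and x_2* = (x_2/x_1)·x_1*.
Numerically x_2/x_1 = 0.475236, so x_1* = 95/(13 + 30.28·0.475236) = 3.4684 and x_2* = 0.475236·3.4684 = 1.6483.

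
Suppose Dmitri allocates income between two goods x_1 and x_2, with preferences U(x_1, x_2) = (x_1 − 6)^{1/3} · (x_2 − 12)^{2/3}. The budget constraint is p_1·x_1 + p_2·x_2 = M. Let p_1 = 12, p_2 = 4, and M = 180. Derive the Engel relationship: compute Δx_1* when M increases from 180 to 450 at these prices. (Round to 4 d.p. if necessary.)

After buying the subsistence bundle (6, 12), a share 1/3 of the remaining income goes to x_1: x_1* = 6 + 1/3·(M − 6p_1 − 12p_2)/p_1.
Discretionary income = 180 − 6·12 − 12·4 = 60; x_1* = 6 + 1/3·60/12 = 7.6667.
At M' = 450: x_1* = 15.1667. Change: 15.1667 − 7.6667 = 7.5.

Δx_1* = 7.5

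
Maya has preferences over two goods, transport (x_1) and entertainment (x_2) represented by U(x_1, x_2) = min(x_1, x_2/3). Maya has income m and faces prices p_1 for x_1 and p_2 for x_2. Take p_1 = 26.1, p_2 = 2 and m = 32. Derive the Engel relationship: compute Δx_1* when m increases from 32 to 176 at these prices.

Δx_1* = 4.486

With perfect complements, no substitution: consume in ratio x_1:x_2 = 1:3.
Budget: p_1·x_1 + p_2·3·x_1 = m, so (p_1 + 3·p_2)·x_1 = m.
Demand: x_1*(p_1,p_2,m) = m/(p_1 + 3·p_2), x_2* = 3·m/(p_1 + 3·p_2).
Here 26.1 + 3·2 = 32.1, giving x_1* = 0.9969.
At m' = 176: x_1* = 5.4829. Change: 5.4829 − 0.9969 = 4.486.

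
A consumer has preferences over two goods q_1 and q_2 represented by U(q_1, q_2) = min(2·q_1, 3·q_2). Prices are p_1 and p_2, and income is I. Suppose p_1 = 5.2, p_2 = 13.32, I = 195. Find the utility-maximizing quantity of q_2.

q_2* = 9.233

With perfect complements, no substitution: consume in ratio q_1:q_2 = 3:2.
Budget: p_1·q_1 + p_2·(2/3)·q_1 = I, so (3·p_1 + 2·p_2)·q_1 = 3·I.
Demand: q_1*(p_1,p_2,I) = 3·I/(3·p_1 + 2·p_2), q_2* = 2·I/(3·p_1 + 2·p_2).
Here 3·5.2 + 2·13.32 = 42.24, giving q_2* = 9.233.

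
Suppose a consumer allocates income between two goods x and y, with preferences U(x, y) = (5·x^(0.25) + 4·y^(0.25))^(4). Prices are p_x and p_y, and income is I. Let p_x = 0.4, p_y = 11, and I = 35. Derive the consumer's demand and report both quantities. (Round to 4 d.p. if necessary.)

MU_x ∝ 5·x^(-0.75), MU_y ∝ 4·y^(-0.75), so MRS = (5/4)·(y/x)^(0.75) = p_x/p_y.
Hence y/x = ((4/5)·p_x/p_y)^(1/(0.75)), i.e. raised to the 4/3 power.
Substitute y = (y/x)·x into the budget: x* = I/(p_x + p_y·(y/x)).
Numerically y/x = 0.008947, so x* = 35/(0.4 + 11·0.008947) = 70.2224 and y* = 0.008947·70.2224 = 0.6283.

x* = 70.2224, y* = 0.6283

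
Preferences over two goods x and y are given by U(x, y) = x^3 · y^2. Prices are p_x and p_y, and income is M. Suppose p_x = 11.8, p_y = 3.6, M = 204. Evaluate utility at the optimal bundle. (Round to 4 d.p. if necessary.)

The MRS is (3/2)·y/x. Set MRS = p_x/p_y.
So 3·p_y·y = 2·p_x·x; combined with the budget, a share 0.6 of income goes to x.
Demand: x*(p_x,p_y,M) = 0.6·M/p_x and y* = 0.4·M/p_y.
At p_x=11.8, p_y=3.6, M=204: x* = 0.6·204/11.8 = 10.3729, y* = 22.6667.
Utility at the optimum: U(10.3729, 22.6667) = 573420.9389.

V = 573420.9389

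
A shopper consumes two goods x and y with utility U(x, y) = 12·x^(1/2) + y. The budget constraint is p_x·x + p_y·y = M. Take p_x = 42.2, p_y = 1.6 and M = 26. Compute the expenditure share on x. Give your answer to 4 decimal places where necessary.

share on x = 0.084

Set MRS = p_x/p_y: 6·x^(−1/2) = p_x/p_y.
Solve: √x = 6·p_y/p_x, so x*(p_x,p_y) = (6·p_y/p_x)², and y* = (M − p_x·x*)/p_y.
Plugging in: x* = (6·1.6/42.2)² = 0.0518, y* = 14.8851.
Expenditure on x: 42.2·0.0518 = 2.1839; share = 0.084.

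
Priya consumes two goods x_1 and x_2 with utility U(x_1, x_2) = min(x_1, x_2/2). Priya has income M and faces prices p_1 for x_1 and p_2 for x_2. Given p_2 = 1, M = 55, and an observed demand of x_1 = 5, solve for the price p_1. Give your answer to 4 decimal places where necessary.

With perfect complements, no substitution: consume in ratio x_1:x_2 = 1:2.
Budget: p_1·x_1 + p_2·2·x_1 = M, so (p_1 + 2·p_2)·x_1 = M.
Demand: x_1*(p_1,p_2,M) = M/(p_1 + 2·p_2), x_2* = 2·M/(p_1 + 2·p_2).
Set x_1* = 5 in the demand function and solve for p_1: p_1 = 9.

p_1 = 9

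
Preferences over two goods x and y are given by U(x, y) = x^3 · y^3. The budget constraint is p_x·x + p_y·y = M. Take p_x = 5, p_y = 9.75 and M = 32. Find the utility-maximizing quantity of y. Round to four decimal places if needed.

Tangency: MRS = y/x = p_x/p_y.
So 3·p_y·y = 3·p_x·x; combined with the budget, a share 0.5 of income goes to x.
Demand: x*(p_x,p_y,M) = 0.5·M/p_x and y* = 0.5·M/p_y.
At p_x=5, p_y=9.75, M=32: y* = 0.5·32/9.75 = 1.641.

y* = 1.641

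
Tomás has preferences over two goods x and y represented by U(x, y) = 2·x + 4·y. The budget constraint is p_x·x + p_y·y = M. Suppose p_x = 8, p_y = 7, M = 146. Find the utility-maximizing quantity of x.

x* = 0

Linear utility — the consumer picks whichever good has higher MU/price: 2/8 = 0.25 vs 4/7 = 0.5714.
y gives more utility per dollar, so spend all income on y: y* = M/p_y, x* = 0.
Numerically: x* = 0, y* = 20.8571.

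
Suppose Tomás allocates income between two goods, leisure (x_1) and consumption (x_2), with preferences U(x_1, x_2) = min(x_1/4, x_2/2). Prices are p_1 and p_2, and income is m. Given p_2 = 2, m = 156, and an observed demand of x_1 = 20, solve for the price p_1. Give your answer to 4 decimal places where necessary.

p_1 = 6.8

With perfect complements, no substitution: consume in ratio x_1:x_2 = 4:2.
Budget: p_1·x_1 + p_2·(1/2)·x_1 = m, so (4·p_1 + 2·p_2)·x_1 = 4·m.
Demand: x_1*(p_1,p_2,m) = 4·m/(4·p_1 + 2·p_2), x_2* = 2·m/(4·p_1 + 2·p_2).
Set x_1* = 20 in the demand function and solve for p_1: p_1 = 6.8.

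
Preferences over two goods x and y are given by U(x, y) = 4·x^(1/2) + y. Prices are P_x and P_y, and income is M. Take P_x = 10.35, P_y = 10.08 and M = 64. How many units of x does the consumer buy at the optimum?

x* = 3.794

Set MRS = P_x/P_y: 2·x^(−1/2) = P_x/P_y.
Solve: √x = 2·P_y/P_x, so x*(P_x,P_y) = (2·P_y/P_x)², and y* = (M − P_x·x*)/P_y.
Plugging in: x* = (2·10.08/10.35)² = 3.794.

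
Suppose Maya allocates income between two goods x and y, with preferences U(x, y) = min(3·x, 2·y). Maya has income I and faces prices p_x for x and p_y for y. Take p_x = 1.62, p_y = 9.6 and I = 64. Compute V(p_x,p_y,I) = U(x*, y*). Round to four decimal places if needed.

With perfect complements, no substitution: consume in ratio x:y = 2:3.
Budget: p_x·x + p_y·(3/2)·x = I, so (2·p_x + 3·p_y)·x = 2·I.
Demand: x*(p_x,p_y,I) = 2·I/(2·p_x + 3·p_y), y* = 3·I/(2·p_x + 3·p_y).
Here 2·1.62 + 3·9.6 = 32.04, giving x* = 3.995 and y* = 5.9925.
Utility at the optimum: U(3.995, 5.9925) = 11.985.

V = 11.985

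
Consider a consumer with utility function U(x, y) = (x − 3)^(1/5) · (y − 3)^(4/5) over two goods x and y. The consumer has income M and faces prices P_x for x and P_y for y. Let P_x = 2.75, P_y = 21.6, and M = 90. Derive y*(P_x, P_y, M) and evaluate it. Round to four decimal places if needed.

y* = 3.6278

This is Cobb-Douglas in (x−3, y−3): tangency gives 0.2·P_y·(y−3) = 0.8·P_x·(x−3).
After buying the subsistence bundle (3, 3), a share 0.2 of the remaining income goes to x: x* = 3 + 0.2·(M − 3P_x − 3P_y)/P_x.
Discretionary income = 90 − 3·2.75 − 3·21.6 = 16.95; y* = 3 + 0.8·16.95/21.6 = 3.6278.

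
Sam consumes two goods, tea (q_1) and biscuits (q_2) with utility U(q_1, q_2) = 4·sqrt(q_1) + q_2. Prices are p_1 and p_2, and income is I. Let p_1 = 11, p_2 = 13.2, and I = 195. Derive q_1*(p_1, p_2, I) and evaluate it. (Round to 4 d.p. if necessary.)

q_1* = 5.76

Utility is quasi-linear in q_2; the FOC for q_1 is 2/√q_1 = p_1/p_2.
Thus q_1* = (2·p_2/p_1)² — independent of I — with the rest of income spent on q_2.
Plugging in: q_1* = (2·13.2/11)² = 5.76.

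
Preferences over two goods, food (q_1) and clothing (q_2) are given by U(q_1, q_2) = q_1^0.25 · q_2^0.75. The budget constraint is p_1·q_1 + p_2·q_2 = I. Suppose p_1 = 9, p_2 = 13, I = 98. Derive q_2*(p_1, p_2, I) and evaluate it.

Demand: q_1*(p_1,p_2,I) = 0.25·I/p_1 and q_2* = 0.75·I/p_2.
At p_1=9, p_2=13, I=98: q_2* = 0.75·98/13 = 5.6538.

q_2* = 5.6538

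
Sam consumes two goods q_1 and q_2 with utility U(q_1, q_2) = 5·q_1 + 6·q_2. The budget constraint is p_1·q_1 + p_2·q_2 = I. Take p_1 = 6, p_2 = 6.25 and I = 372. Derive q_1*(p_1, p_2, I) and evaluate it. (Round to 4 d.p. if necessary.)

q_1* = 0

Perfect substitutes: compare marginal utility per dollar. 5/p_1 vs 6/p_2 → 0.8333 vs 0.96.
q_2 gives more utility per dollar, so spend all income on q_2: q_2* = I/p_2, q_1* = 0.
Numerically: q_1* = 0, q_2* = 59.52.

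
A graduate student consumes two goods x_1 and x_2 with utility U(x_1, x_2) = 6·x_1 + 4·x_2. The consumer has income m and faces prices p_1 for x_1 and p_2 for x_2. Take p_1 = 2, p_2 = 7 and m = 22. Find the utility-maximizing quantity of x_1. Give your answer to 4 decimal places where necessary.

Linear utility — the consumer picks whichever good has higher MU/price: 6/2 = 3 vs 4/7 = 0.5714.
x_1 gives more utility per dollar, so spend all income on x_1: x_1* = m/p_1, x_2* = 0.
Numerically: x_1* = 11, x_2* = 0.

x_1* = 11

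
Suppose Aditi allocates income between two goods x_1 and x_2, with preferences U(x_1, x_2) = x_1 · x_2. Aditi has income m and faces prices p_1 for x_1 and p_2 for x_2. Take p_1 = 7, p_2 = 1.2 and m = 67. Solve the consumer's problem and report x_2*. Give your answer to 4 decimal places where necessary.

MU_x_1/MU_x_2 = (x_2)/(x_1); tangency sets this equal to p_1/p_2.
Rearranging, p_2·x_2 = p_1·x_1. Substituting into the budget gives p_1·x_1·(1 + 1) = m.
Demand: x_1*(p_1,p_2,m) = 0.5·m/p_1 and x_2* = 0.5·m/p_2.
At p_1=7, p_2=1.2, m=67: x_2* = 0.5·67/1.2 = 27.9167.

x_2* = 27.9167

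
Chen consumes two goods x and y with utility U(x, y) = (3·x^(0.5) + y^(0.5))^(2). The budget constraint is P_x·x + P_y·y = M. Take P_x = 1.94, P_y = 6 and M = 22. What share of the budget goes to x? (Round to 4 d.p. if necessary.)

share on x = 0.9653

MU_x ∝ 3·x^(-0.5), MU_y ∝ y^(-0.5), so MRS = 3·(y/x)^(0.5) = P_x/P_y.
Solve for the ratio: y/x = [(1/3)·P_x/P_y]^(2).
With the ratio pinned down, the budget gives x* = M/(P_x + P_y·(y/x)) and y* = (y/x)·x*.
Numerically y/x = 0.011616, so x* = 22/(1.94 + 6·0.011616) = 10.9469 and y* = 0.011616·10.9469 = 0.1272.
Expenditure on x: 1.94·10.9469 = 21.237; share = 0.9653.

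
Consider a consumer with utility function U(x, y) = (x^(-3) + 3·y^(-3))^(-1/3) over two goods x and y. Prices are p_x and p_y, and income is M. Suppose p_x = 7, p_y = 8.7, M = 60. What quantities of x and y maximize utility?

MU_x ∝ x^(-4), MU_y ∝ 3·y^(-4), so MRS = (1/3)·(y/x)^(4) = p_x/p_y.
Solve for the ratio: y/x = [3·p_x/p_y]^(0.25).
With the ratio pinned down, the budget gives x* = M/(p_x + p_y·(y/x)) and y* = (y/x)·x*.
Numerically y/x = 1.24645, so x* = 60/(7 + 8.7·1.24645) = 3.3625 and y* = 1.24645·3.3625 = 4.1911.

x* = 3.3625, y* = 4.1911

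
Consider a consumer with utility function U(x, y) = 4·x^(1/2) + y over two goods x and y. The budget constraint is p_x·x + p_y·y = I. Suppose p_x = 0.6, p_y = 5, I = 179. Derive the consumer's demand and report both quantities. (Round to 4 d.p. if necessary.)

Set MRS = p_x/p_y: 2·x^(−1/2) = p_x/p_y.
Solve: √x = 2·p_y/p_x, so x*(p_x,p_y) = (2·p_y/p_x)², and y* = (I − p_x·x*)/p_y.
Plugging in: x* = (2·5/0.6)² = 277.7778, y* = 2.4667.

x* = 277.7778, y* = 2.4667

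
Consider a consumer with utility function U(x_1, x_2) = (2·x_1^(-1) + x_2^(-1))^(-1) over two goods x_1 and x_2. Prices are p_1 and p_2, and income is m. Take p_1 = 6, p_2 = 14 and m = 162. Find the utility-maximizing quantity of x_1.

MU_x_1 ∝ 2·x_1^(-2), MU_x_2 ∝ x_2^(-2), so MRS = 2·(x_2/x_1)^(2) = p_1/p_2.
Hence x_2/x_1 = ((1/2)·p_1/p_2)^(1/(2)), i.e. raised to the 0.5 power.
With the ratio pinned down, the budget gives x_1* = m/(p_1 + p_2·(x_2/x_1)) and x_2* = (x_2/x_1)·x_1*.
Numerically x_2/x_1 = 0.46291, so x_1* = 162/(6 + 14·0.46291) = 12.98.

x_1* = 12.98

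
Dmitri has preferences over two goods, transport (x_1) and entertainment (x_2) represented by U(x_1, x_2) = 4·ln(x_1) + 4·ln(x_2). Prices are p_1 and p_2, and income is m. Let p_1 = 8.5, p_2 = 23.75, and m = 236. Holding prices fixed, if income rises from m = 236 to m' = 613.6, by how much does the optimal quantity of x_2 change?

Tangency: MRS = x_2/x_1 = p_1/p_2.
Rearranging, p_2·x_2 = p_1·x_1. Substituting into the budget gives p_1·x_1·(1 + 1) = m.
Demand: x_1*(p_1,p_2,m) = 0.5·m/p_1 and x_2* = 0.5·m/p_2.
At p_1=8.5, p_2=23.75, m=236: x_2* = 0.5·236/23.75 = 4.9684.
At m' = 613.6: x_2* = 12.9179. Change: 12.9179 − 4.9684 = 7.9495.

Δx_2* = 7.9495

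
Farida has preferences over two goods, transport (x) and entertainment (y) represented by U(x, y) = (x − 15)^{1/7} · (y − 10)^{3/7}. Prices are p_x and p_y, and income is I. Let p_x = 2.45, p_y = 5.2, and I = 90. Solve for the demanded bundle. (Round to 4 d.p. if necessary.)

x* = 15.1276, y* = 10.1803

After buying the subsistence bundle (15, 10), a share 0.25 of the remaining income goes to x: x* = 15 + 0.25·(I − 15p_x − 10p_y)/p_x.
Discretionary income = 90 − 15·2.45 − 10·5.2 = 1.25; x* = 15 + 0.25·1.25/2.45 = 15.1276; y* = 10 + 0.75·1.25/5.2 = 10.1803.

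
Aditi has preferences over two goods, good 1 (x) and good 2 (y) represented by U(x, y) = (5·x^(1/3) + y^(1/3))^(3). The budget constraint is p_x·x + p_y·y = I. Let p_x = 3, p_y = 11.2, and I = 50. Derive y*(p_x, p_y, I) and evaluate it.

y* = 0.1975

MU_x ∝ 5·x^(-2/3), MU_y ∝ y^(-2/3), so MRS = 5·(y/x)^(2/3) = p_x/p_y.
Hence y/x = ((1/5)·p_x/p_y)^(1/(2/3)), i.e. raised to the 1.5 power.
With the ratio pinned down, the budget gives x* = I/(p_x + p_y·(y/x)) and y* = (y/x)·x*.
Numerically y/x = 0.012399, so x* = 50/(3 + 11.2·0.012399) = 15.9293 and y* = 0.012399·15.9293 = 0.1975.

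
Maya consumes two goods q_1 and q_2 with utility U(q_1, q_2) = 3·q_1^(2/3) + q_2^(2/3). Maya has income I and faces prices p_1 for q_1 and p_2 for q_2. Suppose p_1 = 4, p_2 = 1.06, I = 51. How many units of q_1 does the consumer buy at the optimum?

q_1* = 8.3475

MRS = MU_q_1/MU_q_2 = 3·(q_2/q_1)^(1/3). Set equal to p_1/p_2.
Hence q_2/q_1 = ((1/3)·p_1/p_2)^(1/(1/3)), i.e. raised to the 3 power.
Substitute q_2 = (q_2/q_1)·q_1 into the budget: q_1* = I/(p_1 + p_2·(q_2/q_1)).
Numerically q_2/q_1 = 1.990209, so q_1* = 51/(4 + 1.06·1.990209) = 8.3475.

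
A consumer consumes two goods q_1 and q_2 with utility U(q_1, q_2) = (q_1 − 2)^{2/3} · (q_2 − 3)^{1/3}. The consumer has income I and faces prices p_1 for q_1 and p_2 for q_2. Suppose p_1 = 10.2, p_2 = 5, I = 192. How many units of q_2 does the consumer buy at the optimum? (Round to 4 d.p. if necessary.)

This is Cobb-Douglas in (q_1−2, q_2−3): tangency gives 2/3·p_2·(q_2−3) = 1/3·p_1·(q_1−2).
Substituting into the budget: q_1* = 2 + 2/3·(I − 2·p_1 − 3·p_2)/p_1, and q_2* = 3 + 1/3·(…)/p_2.
Discretionary income = 192 − 2·10.2 − 3·5 = 156.6; q_2* = 3 + 1/3·156.6/5 = 13.44.

q_2* = 13.44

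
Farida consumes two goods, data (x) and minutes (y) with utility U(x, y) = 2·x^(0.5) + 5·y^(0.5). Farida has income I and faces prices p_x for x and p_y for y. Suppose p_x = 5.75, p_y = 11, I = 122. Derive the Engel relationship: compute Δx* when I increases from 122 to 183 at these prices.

MRS = MU_x/MU_y = (2/5)·(y/x)^(0.5). Set equal to p_x/p_y.
Solve for the ratio: y/x = [(5/2)·p_x/p_y]^(2).
With the ratio pinned down, the budget gives x* = I/(p_x + p_y·(y/x)) and y* = (y/x)·x*.
Numerically y/x = 1.707774, so x* = 122/(5.75 + 11·1.707774) = 4.9724.
At I' = 183: x* = 7.4586. Change: 7.4586 − 4.9724 = 2.4862.

Δx* = 2.4862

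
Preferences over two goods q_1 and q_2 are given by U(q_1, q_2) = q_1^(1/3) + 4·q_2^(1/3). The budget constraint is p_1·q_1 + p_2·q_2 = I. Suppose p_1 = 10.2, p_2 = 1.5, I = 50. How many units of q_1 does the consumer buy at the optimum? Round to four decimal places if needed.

MU_q_1 ∝ q_1^(-2/3), MU_q_2 ∝ 4·q_2^(-2/3), so MRS = (1/4)·(q_2/q_1)^(2/3) = p_1/p_2.
Hence q_2/q_1 = (4·p_1/p_2)^(1/(2/3)), i.e. raised to the 1.5 power.
Substitute q_2 = (q_2/q_1)·q_1 into the budget: q_1* = I/(p_1 + p_2·(q_2/q_1)).
Numerically q_2/q_1 = 141.857844, so q_1* = 50/(10.2 + 1.5·141.857844) = 0.2242.

q_1* = 0.2242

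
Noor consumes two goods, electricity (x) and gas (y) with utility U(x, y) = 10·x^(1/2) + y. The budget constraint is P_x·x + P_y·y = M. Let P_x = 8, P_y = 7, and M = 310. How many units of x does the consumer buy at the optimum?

Plugging in: x* = (5·7/8)² = 19.1406.

x* = 19.1406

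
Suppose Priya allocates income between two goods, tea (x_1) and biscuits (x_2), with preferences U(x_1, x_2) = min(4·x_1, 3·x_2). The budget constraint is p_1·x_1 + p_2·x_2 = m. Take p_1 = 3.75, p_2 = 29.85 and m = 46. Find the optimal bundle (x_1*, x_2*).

Here 3·3.75 + 4·29.85 = 130.65, giving x_1* = 1.0563 and x_2* = 1.4083.

x_1* = 1.0563, x_2* = 1.4083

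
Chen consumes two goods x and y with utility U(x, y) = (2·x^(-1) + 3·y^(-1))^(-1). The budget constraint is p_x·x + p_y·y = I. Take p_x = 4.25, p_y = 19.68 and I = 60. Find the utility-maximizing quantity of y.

With the ratio pinned down, the budget gives x* = I/(p_x + p_y·(y/x)) and y* = (y/x)·x*.
Numerically y/x = 0.569151, so x* = 60/(4.25 + 19.68·0.569151) = 3.8833 and y* = 0.569151·3.8833 = 2.2102.

y* = 2.2102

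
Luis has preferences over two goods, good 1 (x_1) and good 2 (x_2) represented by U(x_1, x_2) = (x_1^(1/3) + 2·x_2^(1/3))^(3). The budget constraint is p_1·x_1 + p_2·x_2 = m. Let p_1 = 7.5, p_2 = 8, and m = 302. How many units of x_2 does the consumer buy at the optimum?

MU_x_1 ∝ x_1^(-2/3), MU_x_2 ∝ 2·x_2^(-2/3), so MRS = (1/2)·(x_2/x_1)^(2/3) = p_1/p_2.
Hence x_2/x_1 = (2·p_1/p_2)^(1/(2/3)), i.e. raised to the 1.5 power.
With the ratio pinned down, the budget gives x_1* = m/(p_1 + p_2·(x_2/x_1)) and x_2* = (x_2/x_1)·x_1*.
Numerically x_2/x_1 = 2.567449, so x_1* = 302/(7.5 + 8·2.567449) = 10.7705 and x_2* = 2.567449·10.7705 = 27.6527.

x_2* = 27.6527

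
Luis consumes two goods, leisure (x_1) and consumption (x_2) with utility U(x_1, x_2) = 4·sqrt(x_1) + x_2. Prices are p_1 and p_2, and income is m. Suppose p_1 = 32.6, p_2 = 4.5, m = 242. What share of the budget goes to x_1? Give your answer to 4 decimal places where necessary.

share on x_1 = 0.0103

Thus x_1* = (2·p_2/p_1)² — independent of m — with the rest of income spent on x_2.
Plugging in: x_1* = (2·4.5/32.6)² = 0.0762, x_2* = 53.2256.
Expenditure on x_1: 32.6·0.0762 = 2.4847; share = 0.0103.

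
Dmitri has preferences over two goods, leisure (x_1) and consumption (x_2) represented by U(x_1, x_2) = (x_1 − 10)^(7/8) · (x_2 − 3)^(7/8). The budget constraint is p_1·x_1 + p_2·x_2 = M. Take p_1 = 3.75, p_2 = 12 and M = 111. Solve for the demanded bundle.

x_1* = 15, x_2* = 4.5625

Let x_1' = x_1−10, x_2' = x_2−3. MRS = x_2'/x_1' = p_1/p_2.
After buying the subsistence bundle (10, 3), a share 0.5 of the remaining income goes to x_1: x_1* = 10 + 0.5·(M − 10p_1 − 3p_2)/p_1.
Discretionary income = 111 − 10·3.75 − 3·12 = 37.5; x_1* = 10 + 0.5·37.5/3.75 = 15; x_2* = 3 + 0.5·37.5/12 = 4.5625.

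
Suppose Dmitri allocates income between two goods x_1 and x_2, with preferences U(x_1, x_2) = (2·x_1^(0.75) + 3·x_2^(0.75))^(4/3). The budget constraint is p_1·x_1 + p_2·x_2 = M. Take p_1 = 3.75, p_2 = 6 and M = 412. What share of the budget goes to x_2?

share on x_2 = 0.5528

MRS = MU_x_1/MU_x_2 = (2/3)·(x_2/x_1)^(0.25). Set equal to p_1/p_2.
Solve for the ratio: x_2/x_1 = [(3/2)·p_1/p_2]^(4).
With the ratio pinned down, the budget gives x_1* = M/(p_1 + p_2·(x_2/x_1)) and x_2* = (x_2/x_1)·x_1*.
Numerically x_2/x_1 = 0.772476, so x_1* = 412/(3.75 + 6·0.772476) = 49.1362 and x_2* = 0.772476·49.1362 = 37.9565.
Expenditure on x_2: 6·37.9565 = 227.7393; share = 0.5528.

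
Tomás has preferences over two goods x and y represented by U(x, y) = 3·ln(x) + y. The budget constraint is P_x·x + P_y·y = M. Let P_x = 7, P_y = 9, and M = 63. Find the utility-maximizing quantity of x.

MU_x = 3/x, MU_y = 1. Tangency: 3/x = P_x/P_y.
So x*(P_x,P_y) = 3·P_y/P_x, independent of income; and y* = (M − 3·P_y)/P_y.
At the given prices: x* = 3·9/7 = 3.8571.

x* = 3.8571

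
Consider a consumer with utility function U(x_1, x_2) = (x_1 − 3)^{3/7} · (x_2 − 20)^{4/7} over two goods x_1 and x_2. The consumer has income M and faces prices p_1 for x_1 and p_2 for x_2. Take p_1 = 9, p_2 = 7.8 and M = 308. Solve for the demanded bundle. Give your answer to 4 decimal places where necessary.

Substituting into the budget: x_1* = 3 + 3/7·(M − 3·p_1 − 20·p_2)/p_1, and x_2* = 20 + 4/7·(…)/p_2.
Discretionary income = 308 − 3·9 − 20·7.8 = 125; x_1* = 3 + 3/7·125/9 = 8.9524; x_2* = 20 + 4/7·125/7.8 = 29.1575.

x_1* = 8.9524, x_2* = 29.1575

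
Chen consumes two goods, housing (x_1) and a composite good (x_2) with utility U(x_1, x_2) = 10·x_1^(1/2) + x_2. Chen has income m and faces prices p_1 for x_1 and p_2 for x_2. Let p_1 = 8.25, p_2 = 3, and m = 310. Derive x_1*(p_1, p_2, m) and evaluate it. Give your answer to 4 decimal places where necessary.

x_1* = 3.3058

Solve: √x_1 = 5·p_2/p_1, so x_1*(p_1,p_2) = (5·p_2/p_1)², and x_2* = (m − p_1·x_1*)/p_2.
Plugging in: x_1* = (5·3/8.25)² = 3.3058.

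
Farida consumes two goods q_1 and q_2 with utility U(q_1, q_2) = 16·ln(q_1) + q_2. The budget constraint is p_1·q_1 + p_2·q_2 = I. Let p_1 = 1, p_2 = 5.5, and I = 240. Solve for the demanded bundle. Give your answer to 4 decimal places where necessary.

q_1* = 88, q_2* = 27.6364

Set MRS = p_1/p_2: (16/q_1)/1 = p_1/p_2.
So q_1*(p_1,p_2) = 16·p_2/p_1, independent of income; and q_2* = (I − 16·p_2)/p_2.
At the given prices: q_1* = 16·5.5/1 = 88, and q_2* = 27.6364.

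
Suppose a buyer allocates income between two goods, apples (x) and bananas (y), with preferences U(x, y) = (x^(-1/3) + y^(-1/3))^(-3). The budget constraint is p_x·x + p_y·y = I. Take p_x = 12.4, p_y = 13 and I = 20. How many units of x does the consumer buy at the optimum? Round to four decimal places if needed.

With the ratio pinned down, the budget gives x* = I/(p_x + p_y·(y/x)) and y* = (y/x)·x*.
Numerically y/x = 0.965181, so x* = 20/(12.4 + 13·0.965181) = 0.8017.

x* = 0.8017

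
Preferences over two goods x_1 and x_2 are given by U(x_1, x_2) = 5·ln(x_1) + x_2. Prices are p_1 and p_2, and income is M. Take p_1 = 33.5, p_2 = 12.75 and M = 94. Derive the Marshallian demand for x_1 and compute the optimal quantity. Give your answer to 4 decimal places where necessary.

So x_1*(p_1,p_2) = 5·p_2/p_1, independent of income; and x_2* = (M − 5·p_2)/p_2.
At the given prices: x_1* = 5·12.75/33.5 = 1.903.

x_1* = 1.903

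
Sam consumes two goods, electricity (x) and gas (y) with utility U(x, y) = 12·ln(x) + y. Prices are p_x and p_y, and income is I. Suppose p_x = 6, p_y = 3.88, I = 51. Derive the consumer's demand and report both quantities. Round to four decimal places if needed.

So x*(p_x,p_y) = 12·p_y/p_x, independent of income; and y* = (I − 12·p_y)/p_y.
At the given prices: x* = 12·3.88/6 = 7.76, and y* = 1.1443.

x* = 7.76, y* = 1.1443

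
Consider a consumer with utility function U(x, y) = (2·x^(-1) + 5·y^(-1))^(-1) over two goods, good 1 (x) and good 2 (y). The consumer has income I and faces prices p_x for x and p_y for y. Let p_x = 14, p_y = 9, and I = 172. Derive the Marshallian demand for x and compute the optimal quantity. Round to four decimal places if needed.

MRS = MU_x/MU_y = (2/5)·(y/x)^(2). Set equal to p_x/p_y.
Hence y/x = ((5/2)·p_x/p_y)^(1/(2)), i.e. raised to the 0.5 power.
Substitute y = (y/x)·x into the budget: x* = I/(p_x + p_y·(y/x)).
Numerically y/x = 1.972027, so x* = 172/(14 + 9·1.972027) = 5.4176.

x* = 5.4176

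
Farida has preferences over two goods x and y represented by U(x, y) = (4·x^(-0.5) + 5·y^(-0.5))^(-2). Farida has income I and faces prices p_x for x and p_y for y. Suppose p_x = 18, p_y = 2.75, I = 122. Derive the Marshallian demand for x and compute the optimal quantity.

Substitute y = (y/x)·x into the budget: x* = I/(p_x + p_y·(y/x)).
Numerically y/x = 4.060379, so x* = 122/(18 + 2.75·4.060379) = 4.1829.

x* = 4.1829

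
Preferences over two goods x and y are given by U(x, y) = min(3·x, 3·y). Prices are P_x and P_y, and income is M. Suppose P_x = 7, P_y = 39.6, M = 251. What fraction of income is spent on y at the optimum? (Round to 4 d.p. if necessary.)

share on y = 0.8498

Demand: x*(P_x,P_y,M) = 3·M/(3·P_x + 3·P_y), y* = 3·M/(3·P_x + 3·P_y).
Here 3·7 + 3·39.6 = 139.8, giving x* = 5.3863 and y* = 5.3863.
Expenditure on y: 39.6·5.3863 = 213.2961; share = 0.8498.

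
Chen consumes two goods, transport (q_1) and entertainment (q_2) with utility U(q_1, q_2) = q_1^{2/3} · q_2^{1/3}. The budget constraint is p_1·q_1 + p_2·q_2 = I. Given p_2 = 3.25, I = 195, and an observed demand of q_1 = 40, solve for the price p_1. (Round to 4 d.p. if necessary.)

p_1 = 3.25

Tangency: MRS = 2·q_2/q_1 = p_1/p_2.
So 2/3·p_2·q_2 = 1/3·p_1·q_1; combined with the budget, a share 2/3 of income goes to q_1.
Demand: q_1*(p_1,p_2,I) = 2/3·I/p_1 and q_2* = 1/3·I/p_2.
Set q_1* = 40 in the demand function and solve for p_1: p_1 = 3.25.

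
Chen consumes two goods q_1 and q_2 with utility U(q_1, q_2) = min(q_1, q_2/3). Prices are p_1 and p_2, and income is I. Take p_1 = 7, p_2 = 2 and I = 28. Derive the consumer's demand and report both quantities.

q_1* = 2.1538, q_2* = 6.4615

With perfect complements, no substitution: consume in ratio q_1:q_2 = 1:3.
Budget: p_1·q_1 + p_2·3·q_1 = I, so (p_1 + 3·p_2)·q_1 = I.
Demand: q_1*(p_1,p_2,I) = I/(p_1 + 3·p_2), q_2* = 3·I/(p_1 + 3·p_2).
Here 7 + 3·2 = 13, giving q_1* = 2.1538 and q_2* = 6.4615.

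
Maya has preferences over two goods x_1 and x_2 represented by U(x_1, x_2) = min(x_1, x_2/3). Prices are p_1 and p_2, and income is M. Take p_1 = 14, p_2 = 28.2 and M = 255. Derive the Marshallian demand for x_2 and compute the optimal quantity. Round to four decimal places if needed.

x_2* = 7.7586

Demand: x_1*(p_1,p_2,M) = M/(p_1 + 3·p_2), x_2* = 3·M/(p_1 + 3·p_2).
Here 14 + 3·28.2 = 98.6, giving x_2* = 7.7586.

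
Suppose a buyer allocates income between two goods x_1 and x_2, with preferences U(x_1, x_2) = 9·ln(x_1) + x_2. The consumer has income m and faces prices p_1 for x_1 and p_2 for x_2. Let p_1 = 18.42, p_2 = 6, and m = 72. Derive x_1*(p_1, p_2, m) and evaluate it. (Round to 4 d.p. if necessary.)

x_1* = 2.9316

So x_1*(p_1,p_2) = 9·p_2/p_1, independent of income; and x_2* = (m − 9·p_2)/p_2.
At the given prices: x_1* = 9·6/18.42 = 2.9316.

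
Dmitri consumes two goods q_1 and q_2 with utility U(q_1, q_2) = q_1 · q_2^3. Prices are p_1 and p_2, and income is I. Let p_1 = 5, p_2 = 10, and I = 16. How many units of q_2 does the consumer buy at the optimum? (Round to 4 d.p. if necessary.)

Demand: q_1*(p_1,p_2,I) = 0.25·I/p_1 and q_2* = 0.75·I/p_2.
At p_1=5, p_2=10, I=16: q_2* = 0.75·16/10 = 1.2.

q_2* = 1.2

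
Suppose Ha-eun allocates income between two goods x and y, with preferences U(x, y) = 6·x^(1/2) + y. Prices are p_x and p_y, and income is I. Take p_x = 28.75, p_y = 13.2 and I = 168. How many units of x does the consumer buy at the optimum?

Solve: √x = 3·p_y/p_x, so x*(p_x,p_y) = (3·p_y/p_x)², and y* = (I − p_x·x*)/p_y.
Plugging in: x* = (3·13.2/28.75)² = 1.8972.

x* = 1.8972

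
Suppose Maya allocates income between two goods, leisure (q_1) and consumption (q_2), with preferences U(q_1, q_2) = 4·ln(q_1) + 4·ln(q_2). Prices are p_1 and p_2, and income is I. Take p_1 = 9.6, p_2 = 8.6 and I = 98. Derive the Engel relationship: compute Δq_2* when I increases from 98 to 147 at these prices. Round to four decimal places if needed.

Δq_2* = 2.8488

Demand: q_1*(p_1,p_2,I) = 0.5·I/p_1 and q_2* = 0.5·I/p_2.
At p_1=9.6, p_2=8.6, I=98: q_2* = 0.5·98/8.6 = 5.6977.
At I' = 147: q_2* = 8.5465. Change: 8.5465 − 5.6977 = 2.8488.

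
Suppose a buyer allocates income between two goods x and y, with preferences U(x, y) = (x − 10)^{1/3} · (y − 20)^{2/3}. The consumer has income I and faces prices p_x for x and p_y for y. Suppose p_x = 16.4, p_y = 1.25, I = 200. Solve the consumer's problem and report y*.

y* = 25.8667

This is Cobb-Douglas in (x−10, y−20): tangency gives 1/3·p_y·(y−20) = 2/3·p_x·(x−10).
After buying the subsistence bundle (10, 20), a share 1/3 of the remaining income goes to x: x* = 10 + 1/3·(I − 10p_x − 20p_y)/p_x.
Discretionary income = 200 − 10·16.4 − 20·1.25 = 11; y* = 20 + 2/3·11/1.25 = 25.8667.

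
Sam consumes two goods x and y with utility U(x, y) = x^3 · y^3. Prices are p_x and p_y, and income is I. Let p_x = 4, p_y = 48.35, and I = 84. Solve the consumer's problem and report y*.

y* = 0.8687

Demand: x*(p_x,p_y,I) = 0.5·I/p_x and y* = 0.5·I/p_y.
At p_x=4, p_y=48.35, I=84: y* = 0.5·84/48.35 = 0.8687.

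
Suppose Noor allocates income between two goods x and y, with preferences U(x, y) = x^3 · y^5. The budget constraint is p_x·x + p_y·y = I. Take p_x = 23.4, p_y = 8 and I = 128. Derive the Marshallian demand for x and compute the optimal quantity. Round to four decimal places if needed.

x* = 2.0513

Tangency: MRS = (3/5)·y/x = p_x/p_y.
Rearranging, p_y·y = (5/3)·p_x·x. Substituting into the budget gives p_x·x·(1 + (5/3)) = I.
Demand: x*(p_x,p_y,I) = 0.375·I/p_x and y* = 0.625·I/p_y.
At p_x=23.4, p_y=8, I=128: x* = 0.375·128/23.4 = 2.0513.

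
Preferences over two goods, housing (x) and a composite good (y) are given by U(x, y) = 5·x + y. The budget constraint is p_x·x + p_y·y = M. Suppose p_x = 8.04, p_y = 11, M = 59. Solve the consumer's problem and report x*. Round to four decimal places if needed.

x* = 7.3383

Linear utility — the consumer picks whichever good has higher MU/price: 5/8.04 = 0.6219 vs 1/11 = 0.0909.
x gives more utility per dollar, so spend all income on x: x* = M/p_x, y* = 0.
Numerically: x* = 7.3383, y* = 0.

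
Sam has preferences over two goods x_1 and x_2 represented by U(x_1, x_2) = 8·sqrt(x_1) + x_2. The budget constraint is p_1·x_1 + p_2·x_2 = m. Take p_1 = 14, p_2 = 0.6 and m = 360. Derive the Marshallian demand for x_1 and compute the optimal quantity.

Set MRS = p_1/p_2: 4·x_1^(−1/2) = p_1/p_2.
Thus x_1* = (4·p_2/p_1)² — independent of m — with the rest of income spent on x_2.
Plugging in: x_1* = (4·0.6/14)² = 0.0294.

x_1* = 0.0294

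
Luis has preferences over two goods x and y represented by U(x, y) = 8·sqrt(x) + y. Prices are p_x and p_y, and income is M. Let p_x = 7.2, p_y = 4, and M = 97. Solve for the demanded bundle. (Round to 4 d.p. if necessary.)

MU_x = 4/√x, MU_y = 1. Tangency: 4/√x = p_x/p_y.
Thus x* = (4·p_y/p_x)² — independent of M — with the rest of income spent on y.
Plugging in: x* = (4·4/7.2)² = 4.9383, y* = 15.3611.

x* = 4.9383, y* = 15.3611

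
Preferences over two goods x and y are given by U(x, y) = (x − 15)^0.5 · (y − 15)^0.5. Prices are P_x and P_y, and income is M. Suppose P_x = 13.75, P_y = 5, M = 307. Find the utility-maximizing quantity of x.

This is Cobb-Douglas in (x−15, y−15): tangency gives 0.5·P_y·(y−15) = 0.5·P_x·(x−15).
After buying the subsistence bundle (15, 15), a share 0.5 of the remaining income goes to x: x* = 15 + 0.5·(M − 15P_x − 15P_y)/P_x.
Discretionary income = 307 − 15·13.75 − 15·5 = 25.75; x* = 15 + 0.5·25.75/13.75 = 15.9364.

x* = 15.9364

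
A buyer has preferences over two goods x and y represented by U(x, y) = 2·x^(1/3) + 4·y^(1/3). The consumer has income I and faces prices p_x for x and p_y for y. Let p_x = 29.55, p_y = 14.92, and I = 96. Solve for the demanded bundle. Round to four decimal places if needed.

x* = 0.6523, y* = 5.1424

Substitute y = (y/x)·x into the budget: x* = I/(p_x + p_y·(y/x)).
Numerically y/x = 7.883662, so x* = 96/(29.55 + 14.92·7.883662) = 0.6523 and y* = 7.883662·0.6523 = 5.1424.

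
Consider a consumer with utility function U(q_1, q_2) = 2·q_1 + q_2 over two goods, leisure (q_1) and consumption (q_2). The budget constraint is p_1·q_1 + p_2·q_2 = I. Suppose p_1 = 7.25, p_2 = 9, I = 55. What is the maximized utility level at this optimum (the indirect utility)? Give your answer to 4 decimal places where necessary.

Linear utility — the consumer picks whichever good has higher MU/price: 2/7.25 = 0.2759 vs 1/9 = 0.1111.
q_1 gives more utility per dollar, so spend all income on q_1: q_1* = I/p_1, q_2* = 0.
Numerically: q_1* = 7.5862, q_2* = 0.
Utility at the optimum: U(7.5862, 0) = 15.1724.

V = 15.1724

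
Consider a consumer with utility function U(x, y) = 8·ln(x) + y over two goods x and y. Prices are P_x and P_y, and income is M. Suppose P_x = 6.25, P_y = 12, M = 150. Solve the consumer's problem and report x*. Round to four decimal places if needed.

Set MRS = P_x/P_y: (8/x)/1 = P_x/P_y.
So x*(P_x,P_y) = 8·P_y/P_x, independent of income; and y* = (M − 8·P_y)/P_y.
At the given prices: x* = 8·12/6.25 = 15.36.

x* = 15.36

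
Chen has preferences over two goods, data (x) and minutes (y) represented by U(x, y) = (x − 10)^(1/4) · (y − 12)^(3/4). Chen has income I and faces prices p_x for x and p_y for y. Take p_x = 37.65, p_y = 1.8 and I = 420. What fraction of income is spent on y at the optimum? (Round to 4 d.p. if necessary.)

Let x' = x−10, y' = y−12. MRS = (1/3)·y'/x' = p_x/p_y.
Substituting into the budget: x* = 10 + 0.25·(I − 10·p_x − 12·p_y)/p_x, and y* = 12 + 0.75·(…)/p_y.
Discretionary income = 420 − 10·37.65 − 12·1.8 = 21.9; x* = 10 + 0.25·21.9/37.65 = 10.1454; y* = 12 + 0.75·21.9/1.8 = 21.125.
Expenditure on y: 1.8·21.125 = 38.025; share = 0.0905.

share on y = 0.0905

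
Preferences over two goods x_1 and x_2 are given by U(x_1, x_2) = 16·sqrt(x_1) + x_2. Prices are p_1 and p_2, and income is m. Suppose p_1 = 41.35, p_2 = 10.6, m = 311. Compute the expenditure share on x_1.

Set MRS = p_1/p_2: 8·x_1^(−1/2) = p_1/p_2.
Thus x_1* = (8·p_2/p_1)² — independent of m — with the rest of income spent on x_2.
Plugging in: x_1* = (8·10.6/41.35)² = 4.2057, x_2* = 12.9333.
Expenditure on x_1: 41.35·4.2057 = 173.9067; share = 0.5592.

share on x_1 = 0.5592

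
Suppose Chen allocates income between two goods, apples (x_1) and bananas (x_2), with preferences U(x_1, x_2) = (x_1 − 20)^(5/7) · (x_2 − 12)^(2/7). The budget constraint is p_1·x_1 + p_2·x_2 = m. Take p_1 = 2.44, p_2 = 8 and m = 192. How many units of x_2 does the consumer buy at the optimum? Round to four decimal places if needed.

Substituting into the budget: x_1* = 20 + 5/7·(m − 20·p_1 − 12·p_2)/p_1, and x_2* = 12 + 2/7·(…)/p_2.
Discretionary income = 192 − 20·2.44 − 12·8 = 47.2; x_2* = 12 + 2/7·47.2/8 = 13.6857.

x_2* = 13.6857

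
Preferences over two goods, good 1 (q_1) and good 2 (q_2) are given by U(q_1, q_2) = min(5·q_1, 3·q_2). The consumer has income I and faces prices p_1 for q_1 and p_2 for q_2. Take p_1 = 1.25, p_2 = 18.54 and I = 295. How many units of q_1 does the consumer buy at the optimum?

q_1* = 9.1757

With perfect complements, no substitution: consume in ratio q_1:q_2 = 3:5.
Budget: p_1·q_1 + p_2·(5/3)·q_1 = I, so (3·p_1 + 5·p_2)·q_1 = 3·I.
Demand: q_1*(p_1,p_2,I) = 3·I/(3·p_1 + 5·p_2), q_2* = 5·I/(3·p_1 + 5·p_2).
Here 3·1.25 + 5·18.54 = 96.45, giving q_1* = 9.1757.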